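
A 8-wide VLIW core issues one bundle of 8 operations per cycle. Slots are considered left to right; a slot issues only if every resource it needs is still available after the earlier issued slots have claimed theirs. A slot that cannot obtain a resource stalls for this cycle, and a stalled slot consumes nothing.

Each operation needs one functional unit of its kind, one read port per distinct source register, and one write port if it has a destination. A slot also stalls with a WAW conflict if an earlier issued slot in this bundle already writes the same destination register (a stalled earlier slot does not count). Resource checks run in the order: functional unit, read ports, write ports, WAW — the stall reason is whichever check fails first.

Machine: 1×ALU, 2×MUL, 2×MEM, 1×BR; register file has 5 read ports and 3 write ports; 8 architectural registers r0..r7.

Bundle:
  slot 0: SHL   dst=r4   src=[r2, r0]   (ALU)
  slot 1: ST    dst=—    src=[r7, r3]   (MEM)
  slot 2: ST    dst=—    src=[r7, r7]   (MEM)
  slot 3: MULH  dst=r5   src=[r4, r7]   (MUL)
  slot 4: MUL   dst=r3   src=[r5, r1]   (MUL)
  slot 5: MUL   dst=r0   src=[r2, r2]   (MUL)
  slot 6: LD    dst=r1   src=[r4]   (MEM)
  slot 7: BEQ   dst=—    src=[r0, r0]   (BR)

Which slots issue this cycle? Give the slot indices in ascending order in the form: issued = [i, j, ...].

  0. ALU→r4 ⇒ go  {0A/2Mu/2Ld/1B | 3r 2w}
  1. MEM ⇒ go  {0A/2Mu/1Ld/1B | 1r 2w}
  2. MEM ⇒ go  {0A/2Mu/0Ld/1B | 0r 2w}
  3. MUL→r5 ⇒ no(RD_PORT)  {0A/2Mu/0Ld/1B | 0r 2w}
  4. MUL→r3 ⇒ no(RD_PORT)  {0A/2Mu/0Ld/1B | 0r 2w}
  5. MUL→r0 ⇒ no(RD_PORT)  {0A/2Mu/0Ld/1B | 0r 2w}
  6. MEM→r1 ⇒ no(FU)  {0A/2Mu/0Ld/1B | 0r 2w}
  7. BR ⇒ no(RD_PORT)  {0A/2Mu/0Ld/1B | 0r 2w}

issued = [0, 1, 2]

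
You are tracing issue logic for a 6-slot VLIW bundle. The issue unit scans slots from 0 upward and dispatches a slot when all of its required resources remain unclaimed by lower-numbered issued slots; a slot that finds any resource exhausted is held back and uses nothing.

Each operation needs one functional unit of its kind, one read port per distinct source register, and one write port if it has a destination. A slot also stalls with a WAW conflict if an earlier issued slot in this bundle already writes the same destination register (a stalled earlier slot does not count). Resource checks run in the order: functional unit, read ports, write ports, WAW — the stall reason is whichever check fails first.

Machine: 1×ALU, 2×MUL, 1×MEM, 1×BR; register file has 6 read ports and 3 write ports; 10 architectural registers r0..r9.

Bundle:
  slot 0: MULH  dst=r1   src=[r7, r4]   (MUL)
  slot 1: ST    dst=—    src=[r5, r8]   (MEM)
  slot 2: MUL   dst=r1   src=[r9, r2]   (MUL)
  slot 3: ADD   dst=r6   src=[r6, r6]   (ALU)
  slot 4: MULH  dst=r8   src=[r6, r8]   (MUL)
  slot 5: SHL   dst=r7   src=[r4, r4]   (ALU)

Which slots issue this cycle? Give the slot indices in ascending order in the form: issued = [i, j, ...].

issued = [0, 1, 3]

slot 0 (MUL): ISSUE — free A1,Mu1,Ld1,B1 rp4 wp2
slot 1 (MEM): ISSUE — free A1,Mu1,Ld0,B1 rp2 wp2
slot 2 (MUL): stall WAW — free A1,Mu1,Ld0,B1 rp2 wp2
slot 3 (ALU): ISSUE — free A0,Mu1,Ld0,B1 rp1 wp1
slot 4 (MUL): stall RD_PORT — free A0,Mu1,Ld0,B1 rp1 wp1
slot 5 (ALU): stall FU — free A0,Mu1,Ld0,B1 rp1 wp1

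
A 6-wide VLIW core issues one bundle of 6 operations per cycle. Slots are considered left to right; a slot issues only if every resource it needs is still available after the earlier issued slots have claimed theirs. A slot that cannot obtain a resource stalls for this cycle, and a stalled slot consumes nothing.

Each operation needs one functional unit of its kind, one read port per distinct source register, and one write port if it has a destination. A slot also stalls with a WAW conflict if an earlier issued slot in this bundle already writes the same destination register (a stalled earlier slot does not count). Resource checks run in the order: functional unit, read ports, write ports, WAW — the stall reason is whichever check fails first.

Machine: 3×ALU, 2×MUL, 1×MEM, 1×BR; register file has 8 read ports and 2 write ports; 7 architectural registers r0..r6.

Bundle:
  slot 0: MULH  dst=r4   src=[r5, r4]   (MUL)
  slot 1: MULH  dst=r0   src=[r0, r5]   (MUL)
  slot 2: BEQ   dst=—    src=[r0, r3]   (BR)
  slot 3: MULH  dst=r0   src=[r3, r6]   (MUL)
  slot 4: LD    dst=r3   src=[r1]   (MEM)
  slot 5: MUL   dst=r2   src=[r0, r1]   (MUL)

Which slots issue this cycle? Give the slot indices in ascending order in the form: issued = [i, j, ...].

issued = [0, 1, 2]

#0 MUL src=r5,r4 dispatched  <A:3 Mu:1 Ld:1 B:1 rd:6 wr:1>
#1 MUL src=r0,r5 dispatched  <A:3 Mu:0 Ld:1 B:1 rd:4 wr:0>
#2 BR src=r0,r3 dispatched  <A:3 Mu:0 Ld:1 B:0 rd:2 wr:0>
#3 MUL src=r3,r6 held:FU  <A:3 Mu:0 Ld:1 B:0 rd:2 wr:0>
#4 MEM src=r1 held:WR_PORT  <A:3 Mu:0 Ld:1 B:0 rd:2 wr:0>
#5 MUL src=r0,r1 held:FU  <A:3 Mu:0 Ld:1 B:0 rd:2 wr:0>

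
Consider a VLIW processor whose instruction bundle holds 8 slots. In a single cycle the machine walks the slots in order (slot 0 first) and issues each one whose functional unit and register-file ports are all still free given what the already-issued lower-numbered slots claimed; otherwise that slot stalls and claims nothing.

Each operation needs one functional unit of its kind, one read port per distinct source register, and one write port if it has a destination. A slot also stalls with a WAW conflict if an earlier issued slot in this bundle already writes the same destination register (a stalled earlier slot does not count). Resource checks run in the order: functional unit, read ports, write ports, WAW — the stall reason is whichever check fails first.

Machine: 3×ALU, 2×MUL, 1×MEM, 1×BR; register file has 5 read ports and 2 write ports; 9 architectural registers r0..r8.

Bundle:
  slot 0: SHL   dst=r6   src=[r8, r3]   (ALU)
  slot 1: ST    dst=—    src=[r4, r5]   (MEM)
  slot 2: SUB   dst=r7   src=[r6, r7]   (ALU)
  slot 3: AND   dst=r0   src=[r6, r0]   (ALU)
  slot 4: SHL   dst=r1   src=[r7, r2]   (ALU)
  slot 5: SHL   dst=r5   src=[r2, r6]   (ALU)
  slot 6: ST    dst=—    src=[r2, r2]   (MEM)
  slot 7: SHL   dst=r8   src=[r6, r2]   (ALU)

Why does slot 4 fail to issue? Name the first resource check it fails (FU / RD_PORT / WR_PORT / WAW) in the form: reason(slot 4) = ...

reason(slot 4) = RD_PORT

#0 ALU src=r8,r3 dispatched  <A:2 Mu:2 Ld:1 B:1 rd:3 wr:1>
#1 MEM src=r4,r5 dispatched  <A:2 Mu:2 Ld:0 B:1 rd:1 wr:1>
#2 ALU src=r6,r7 held:RD_PORT  <A:2 Mu:2 Ld:0 B:1 rd:1 wr:1>
#3 ALU src=r6,r0 held:RD_PORT  <A:2 Mu:2 Ld:0 B:1 rd:1 wr:1>
#4 ALU src=r7,r2 held:RD_PORT  <A:2 Mu:2 Ld:0 B:1 rd:1 wr:1>
#5 ALU src=r2,r6 held:RD_PORT  <A:2 Mu:2 Ld:0 B:1 rd:1 wr:1>
#6 MEM src=r2,r2 held:FU  <A:2 Mu:2 Ld:0 B:1 rd:1 wr:1>
#7 ALU src=r6,r2 held:RD_PORT  <A:2 Mu:2 Ld:0 B:1 rd:1 wr:1>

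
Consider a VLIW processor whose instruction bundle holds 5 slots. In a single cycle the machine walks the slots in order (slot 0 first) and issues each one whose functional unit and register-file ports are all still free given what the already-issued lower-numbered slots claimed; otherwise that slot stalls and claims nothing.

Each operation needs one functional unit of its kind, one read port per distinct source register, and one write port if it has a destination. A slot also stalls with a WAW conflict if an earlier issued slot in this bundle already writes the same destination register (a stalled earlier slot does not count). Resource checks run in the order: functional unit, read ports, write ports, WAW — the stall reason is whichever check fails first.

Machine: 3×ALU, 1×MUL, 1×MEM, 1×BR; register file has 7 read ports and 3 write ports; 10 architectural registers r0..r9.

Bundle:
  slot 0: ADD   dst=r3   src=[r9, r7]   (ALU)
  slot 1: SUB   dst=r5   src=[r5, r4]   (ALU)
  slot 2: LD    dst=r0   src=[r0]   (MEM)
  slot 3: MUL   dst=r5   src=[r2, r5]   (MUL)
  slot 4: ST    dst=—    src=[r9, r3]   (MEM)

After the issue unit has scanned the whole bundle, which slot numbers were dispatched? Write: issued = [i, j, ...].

(0) want 1×ALU +2rd +1wr — yes → AL2|MU1|ME1|BR1|rd5|wr2
(1) want 1×ALU +2rd +1wr — yes → AL1|MU1|ME1|BR1|rd3|wr1
(2) want 1×MEM +1rd +1wr — yes → AL1|MU1|ME0|BR1|rd2|wr0
(3) want 1×MUL +2rd +1wr — WR_PORT → AL1|MU1|ME0|BR1|rd2|wr0
(4) want 1×MEM +2rd +0wr — FU → AL1|MU1|ME0|BR1|rd2|wr0

issued = [0, 1, 2]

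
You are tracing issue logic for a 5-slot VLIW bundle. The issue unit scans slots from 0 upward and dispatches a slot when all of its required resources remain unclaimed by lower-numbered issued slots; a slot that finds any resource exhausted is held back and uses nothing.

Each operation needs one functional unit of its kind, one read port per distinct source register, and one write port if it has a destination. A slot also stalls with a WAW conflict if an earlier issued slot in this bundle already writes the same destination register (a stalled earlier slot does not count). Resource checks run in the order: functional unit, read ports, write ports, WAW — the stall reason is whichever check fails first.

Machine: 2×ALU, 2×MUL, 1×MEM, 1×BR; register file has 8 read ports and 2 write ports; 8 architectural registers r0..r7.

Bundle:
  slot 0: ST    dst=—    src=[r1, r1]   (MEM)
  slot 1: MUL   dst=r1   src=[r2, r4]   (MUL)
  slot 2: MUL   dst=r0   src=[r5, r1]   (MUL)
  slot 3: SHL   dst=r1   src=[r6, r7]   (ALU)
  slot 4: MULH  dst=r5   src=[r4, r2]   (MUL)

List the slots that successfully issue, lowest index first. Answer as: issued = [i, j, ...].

#0 MEM src=r1,r1 dispatched  <A:2 Mu:2 Ld:0 B:1 rd:7 wr:2>
#1 MUL src=r2,r4 dispatched  <A:2 Mu:1 Ld:0 B:1 rd:5 wr:1>
#2 MUL src=r5,r1 dispatched  <A:2 Mu:0 Ld:0 B:1 rd:3 wr:0>
#3 ALU src=r6,r7 held:WR_PORT  <A:2 Mu:0 Ld:0 B:1 rd:3 wr:0>
#4 MUL src=r4,r2 held:FU  <A:2 Mu:0 Ld:0 B:1 rd:3 wr:0>

issued = [0, 1, 2]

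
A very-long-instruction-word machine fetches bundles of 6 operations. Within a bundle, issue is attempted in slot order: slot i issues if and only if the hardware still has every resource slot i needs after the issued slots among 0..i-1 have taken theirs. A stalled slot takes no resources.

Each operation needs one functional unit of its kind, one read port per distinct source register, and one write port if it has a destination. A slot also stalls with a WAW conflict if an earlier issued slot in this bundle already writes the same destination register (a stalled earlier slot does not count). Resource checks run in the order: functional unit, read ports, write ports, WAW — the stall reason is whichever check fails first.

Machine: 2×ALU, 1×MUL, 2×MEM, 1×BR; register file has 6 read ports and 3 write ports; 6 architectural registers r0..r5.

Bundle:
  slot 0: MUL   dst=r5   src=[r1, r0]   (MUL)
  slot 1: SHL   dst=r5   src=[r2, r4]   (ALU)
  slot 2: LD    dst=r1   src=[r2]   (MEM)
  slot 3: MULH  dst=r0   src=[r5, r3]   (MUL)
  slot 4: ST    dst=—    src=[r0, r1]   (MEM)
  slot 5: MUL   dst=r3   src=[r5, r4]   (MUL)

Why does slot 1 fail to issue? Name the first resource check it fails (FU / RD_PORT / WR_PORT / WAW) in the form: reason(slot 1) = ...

reason(slot 1) = WAW

(0) want 1×MUL +2rd +1wr — yes → AL2|MU0|ME2|BR1|rd4|wr2
(1) want 1×ALU +2rd +1wr — WAW → AL2|MU0|ME2|BR1|rd4|wr2
(2) want 1×MEM +1rd +1wr — yes → AL2|MU0|ME1|BR1|rd3|wr1
(3) want 1×MUL +2rd +1wr — FU → AL2|MU0|ME1|BR1|rd3|wr1
(4) want 1×MEM +2rd +0wr — yes → AL2|MU0|ME0|BR1|rd1|wr1
(5) want 1×MUL +2rd +1wr — FU → AL2|MU0|ME0|BR1|rd1|wr1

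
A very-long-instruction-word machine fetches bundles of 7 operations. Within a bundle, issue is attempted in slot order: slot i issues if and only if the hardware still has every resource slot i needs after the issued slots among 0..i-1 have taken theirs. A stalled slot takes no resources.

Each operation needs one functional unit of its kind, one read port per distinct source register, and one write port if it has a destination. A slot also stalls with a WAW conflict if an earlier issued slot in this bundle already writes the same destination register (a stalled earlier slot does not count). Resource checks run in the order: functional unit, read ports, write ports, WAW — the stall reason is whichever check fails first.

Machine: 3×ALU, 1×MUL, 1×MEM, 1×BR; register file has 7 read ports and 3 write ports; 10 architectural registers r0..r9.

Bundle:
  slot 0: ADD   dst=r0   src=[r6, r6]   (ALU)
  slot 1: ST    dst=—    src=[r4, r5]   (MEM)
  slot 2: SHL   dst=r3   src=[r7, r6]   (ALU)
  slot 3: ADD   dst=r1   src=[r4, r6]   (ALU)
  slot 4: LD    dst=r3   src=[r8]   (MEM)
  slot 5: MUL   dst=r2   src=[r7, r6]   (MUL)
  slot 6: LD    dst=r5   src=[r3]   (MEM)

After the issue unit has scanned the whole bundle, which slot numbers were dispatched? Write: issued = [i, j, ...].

(0) want 1×ALU +1rd +1wr — yes → AL2|MU1|ME1|BR1|rd6|wr2
(1) want 1×MEM +2rd +0wr — yes → AL2|MU1|ME0|BR1|rd4|wr2
(2) want 1×ALU +2rd +1wr — yes → AL1|MU1|ME0|BR1|rd2|wr1
(3) want 1×ALU +2rd +1wr — yes → AL0|MU1|ME0|BR1|rd0|wr0
(4) want 1×MEM +1rd +1wr — FU → AL0|MU1|ME0|BR1|rd0|wr0
(5) want 1×MUL +2rd +1wr — RD_PORT → AL0|MU1|ME0|BR1|rd0|wr0
(6) want 1×MEM +1rd +1wr — FU → AL0|MU1|ME0|BR1|rd0|wr0

issued = [0, 1, 2, 3]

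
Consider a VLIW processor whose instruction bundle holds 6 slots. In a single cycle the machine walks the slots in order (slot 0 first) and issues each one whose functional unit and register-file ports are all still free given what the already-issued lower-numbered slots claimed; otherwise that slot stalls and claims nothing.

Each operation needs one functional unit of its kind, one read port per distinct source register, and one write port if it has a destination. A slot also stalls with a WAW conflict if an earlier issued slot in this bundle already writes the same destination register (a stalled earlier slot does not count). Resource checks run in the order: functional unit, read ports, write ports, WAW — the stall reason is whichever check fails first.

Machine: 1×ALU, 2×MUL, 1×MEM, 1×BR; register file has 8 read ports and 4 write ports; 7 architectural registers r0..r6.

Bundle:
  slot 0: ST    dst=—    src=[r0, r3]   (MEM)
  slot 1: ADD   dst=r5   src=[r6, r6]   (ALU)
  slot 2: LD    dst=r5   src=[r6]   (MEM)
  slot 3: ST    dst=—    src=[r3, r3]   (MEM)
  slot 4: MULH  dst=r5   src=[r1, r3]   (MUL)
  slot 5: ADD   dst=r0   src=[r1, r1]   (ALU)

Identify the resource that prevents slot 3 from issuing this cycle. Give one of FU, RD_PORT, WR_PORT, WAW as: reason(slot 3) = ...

reason(slot 3) = FU

#0 MEM src=r0,r3 dispatched  <A:1 Mu:2 Ld:0 B:1 rd:6 wr:4>
#1 ALU src=r6,r6 dispatched  <A:0 Mu:2 Ld:0 B:1 rd:5 wr:3>
#2 MEM src=r6 held:FU  <A:0 Mu:2 Ld:0 B:1 rd:5 wr:3>
#3 MEM src=r3,r3 held:FU  <A:0 Mu:2 Ld:0 B:1 rd:5 wr:3>
#4 MUL src=r1,r3 held:WAW  <A:0 Mu:2 Ld:0 B:1 rd:5 wr:3>
#5 ALU src=r1,r1 held:FU  <A:0 Mu:2 Ld:0 B:1 rd:5 wr:3>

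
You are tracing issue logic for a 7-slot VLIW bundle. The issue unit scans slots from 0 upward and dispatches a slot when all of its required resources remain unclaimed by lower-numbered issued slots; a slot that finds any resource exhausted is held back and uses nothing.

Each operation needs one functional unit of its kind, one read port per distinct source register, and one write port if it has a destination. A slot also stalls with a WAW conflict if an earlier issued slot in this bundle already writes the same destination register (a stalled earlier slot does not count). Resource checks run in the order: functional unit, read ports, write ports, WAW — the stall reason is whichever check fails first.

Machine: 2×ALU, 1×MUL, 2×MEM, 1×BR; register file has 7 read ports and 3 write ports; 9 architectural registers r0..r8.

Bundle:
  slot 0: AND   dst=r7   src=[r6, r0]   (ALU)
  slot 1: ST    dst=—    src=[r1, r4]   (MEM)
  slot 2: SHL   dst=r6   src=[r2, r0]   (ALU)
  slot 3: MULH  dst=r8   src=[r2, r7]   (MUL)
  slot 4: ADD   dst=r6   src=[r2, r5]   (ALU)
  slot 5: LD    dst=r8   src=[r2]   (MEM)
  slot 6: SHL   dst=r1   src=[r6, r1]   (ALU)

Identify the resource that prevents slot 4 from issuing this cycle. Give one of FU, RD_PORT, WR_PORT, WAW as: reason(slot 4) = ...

reason(slot 4) = FU

  0. ALU→r7 ⇒ go  {1A/1Mu/2Ld/1B | 5r 2w}
  1. MEM ⇒ go  {1A/1Mu/1Ld/1B | 3r 2w}
  2. ALU→r6 ⇒ go  {0A/1Mu/1Ld/1B | 1r 1w}
  3. MUL→r8 ⇒ no(RD_PORT)  {0A/1Mu/1Ld/1B | 1r 1w}
  4. ALU→r6 ⇒ no(FU)  {0A/1Mu/1Ld/1B | 1r 1w}
  5. MEM→r8 ⇒ go  {0A/1Mu/0Ld/1B | 0r 0w}
  6. ALU→r1 ⇒ no(FU)  {0A/1Mu/0Ld/1B | 0r 0w}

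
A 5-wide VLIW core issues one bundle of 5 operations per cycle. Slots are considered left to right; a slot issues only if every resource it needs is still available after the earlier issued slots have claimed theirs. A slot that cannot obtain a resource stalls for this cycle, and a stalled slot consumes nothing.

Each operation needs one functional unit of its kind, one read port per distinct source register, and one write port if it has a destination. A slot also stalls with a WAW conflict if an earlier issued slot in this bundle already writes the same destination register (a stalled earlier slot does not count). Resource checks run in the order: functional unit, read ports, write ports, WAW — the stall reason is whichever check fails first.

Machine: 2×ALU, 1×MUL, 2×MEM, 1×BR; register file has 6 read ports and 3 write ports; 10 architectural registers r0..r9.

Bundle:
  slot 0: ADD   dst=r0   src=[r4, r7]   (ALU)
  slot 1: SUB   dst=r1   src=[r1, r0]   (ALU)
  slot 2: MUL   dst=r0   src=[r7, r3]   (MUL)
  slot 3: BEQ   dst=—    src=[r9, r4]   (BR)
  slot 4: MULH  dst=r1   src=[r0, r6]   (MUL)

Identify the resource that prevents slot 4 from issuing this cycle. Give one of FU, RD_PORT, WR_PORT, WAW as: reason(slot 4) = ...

[0] ALU needs rd=2 wr=1: ok; after: ALU=1 MUL=1 MEM=2 BR=1, R=4, W=2
[1] ALU needs rd=2 wr=1: ok; after: ALU=0 MUL=1 MEM=2 BR=1, R=2, W=1
[2] MUL needs rd=2 wr=1: WAW; after: ALU=0 MUL=1 MEM=2 BR=1, R=2, W=1
[3] BR needs rd=2 wr=0: ok; after: ALU=0 MUL=1 MEM=2 BR=0, R=0, W=1
[4] MUL needs rd=2 wr=1: RD_PORT; after: ALU=0 MUL=1 MEM=2 BR=0, R=0, W=1

reason(slot 4) = RD_PORT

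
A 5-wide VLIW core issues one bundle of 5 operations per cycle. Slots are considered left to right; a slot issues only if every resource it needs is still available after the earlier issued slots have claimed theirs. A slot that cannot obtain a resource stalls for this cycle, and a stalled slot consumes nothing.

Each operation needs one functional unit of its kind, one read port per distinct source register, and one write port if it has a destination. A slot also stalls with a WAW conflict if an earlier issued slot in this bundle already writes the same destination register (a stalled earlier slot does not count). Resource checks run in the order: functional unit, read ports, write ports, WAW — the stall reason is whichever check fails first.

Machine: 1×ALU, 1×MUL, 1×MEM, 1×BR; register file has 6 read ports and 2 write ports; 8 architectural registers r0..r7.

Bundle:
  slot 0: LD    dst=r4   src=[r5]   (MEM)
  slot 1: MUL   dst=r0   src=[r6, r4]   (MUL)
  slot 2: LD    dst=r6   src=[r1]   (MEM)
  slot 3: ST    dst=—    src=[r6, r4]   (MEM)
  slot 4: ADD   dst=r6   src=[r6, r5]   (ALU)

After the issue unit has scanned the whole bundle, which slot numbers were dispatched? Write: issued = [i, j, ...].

slot 0 (MEM): ISSUE — free A1,Mu1,Ld0,B1 rp5 wp1
slot 1 (MUL): ISSUE — free A1,Mu0,Ld0,B1 rp3 wp0
slot 2 (MEM): stall FU — free A1,Mu0,Ld0,B1 rp3 wp0
slot 3 (MEM): stall FU — free A1,Mu0,Ld0,B1 rp3 wp0
slot 4 (ALU): stall WR_PORT — free A1,Mu0,Ld0,B1 rp3 wp0

issued = [0, 1]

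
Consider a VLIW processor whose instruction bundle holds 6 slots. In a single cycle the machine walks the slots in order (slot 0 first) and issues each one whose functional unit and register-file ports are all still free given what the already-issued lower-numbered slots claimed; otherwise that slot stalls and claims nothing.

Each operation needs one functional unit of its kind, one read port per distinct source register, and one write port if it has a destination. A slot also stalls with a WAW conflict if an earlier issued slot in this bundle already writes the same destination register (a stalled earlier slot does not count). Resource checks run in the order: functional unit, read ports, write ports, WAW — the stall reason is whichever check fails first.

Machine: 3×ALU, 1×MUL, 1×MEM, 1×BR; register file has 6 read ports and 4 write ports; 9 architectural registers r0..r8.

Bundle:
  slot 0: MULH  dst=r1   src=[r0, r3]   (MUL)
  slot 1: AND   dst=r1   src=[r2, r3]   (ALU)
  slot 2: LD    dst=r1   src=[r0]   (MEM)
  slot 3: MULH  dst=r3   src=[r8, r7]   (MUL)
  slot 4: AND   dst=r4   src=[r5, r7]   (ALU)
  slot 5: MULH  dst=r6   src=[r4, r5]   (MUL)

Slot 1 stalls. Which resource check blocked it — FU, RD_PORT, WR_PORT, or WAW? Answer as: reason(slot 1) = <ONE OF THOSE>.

[0] MUL needs rd=2 wr=1: ok; after: ALU=3 MUL=0 MEM=1 BR=1, R=4, W=3
[1] ALU needs rd=2 wr=1: WAW; after: ALU=3 MUL=0 MEM=1 BR=1, R=4, W=3
[2] MEM needs rd=1 wr=1: WAW; after: ALU=3 MUL=0 MEM=1 BR=1, R=4, W=3
[3] MUL needs rd=2 wr=1: FU; after: ALU=3 MUL=0 MEM=1 BR=1, R=4, W=3
[4] ALU needs rd=2 wr=1: ok; after: ALU=2 MUL=0 MEM=1 BR=1, R=2, W=2
[5] MUL needs rd=2 wr=1: FU; after: ALU=2 MUL=0 MEM=1 BR=1, R=2, W=2

reason(slot 1) = WAW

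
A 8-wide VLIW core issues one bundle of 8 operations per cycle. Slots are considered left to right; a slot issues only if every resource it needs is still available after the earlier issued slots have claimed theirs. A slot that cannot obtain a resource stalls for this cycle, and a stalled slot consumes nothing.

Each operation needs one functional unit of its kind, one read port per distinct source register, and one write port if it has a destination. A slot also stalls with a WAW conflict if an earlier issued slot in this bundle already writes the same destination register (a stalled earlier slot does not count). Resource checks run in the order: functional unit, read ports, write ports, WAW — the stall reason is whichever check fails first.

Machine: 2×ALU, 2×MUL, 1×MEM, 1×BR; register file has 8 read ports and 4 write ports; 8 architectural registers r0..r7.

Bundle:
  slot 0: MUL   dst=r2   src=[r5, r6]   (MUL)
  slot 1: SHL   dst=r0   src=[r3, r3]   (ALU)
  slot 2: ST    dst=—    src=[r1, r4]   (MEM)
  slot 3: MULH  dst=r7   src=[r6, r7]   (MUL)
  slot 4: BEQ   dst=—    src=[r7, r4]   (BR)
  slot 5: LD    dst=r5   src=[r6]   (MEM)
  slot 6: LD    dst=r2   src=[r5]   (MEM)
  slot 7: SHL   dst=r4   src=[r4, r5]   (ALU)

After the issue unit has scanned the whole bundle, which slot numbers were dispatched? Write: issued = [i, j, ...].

#0 MUL src=r5,r6 dispatched  <A:2 Mu:1 Ld:1 B:1 rd:6 wr:3>
#1 ALU src=r3,r3 dispatched  <A:1 Mu:1 Ld:1 B:1 rd:5 wr:2>
#2 MEM src=r1,r4 dispatched  <A:1 Mu:1 Ld:0 B:1 rd:3 wr:2>
#3 MUL src=r6,r7 dispatched  <A:1 Mu:0 Ld:0 B:1 rd:1 wr:1>
#4 BR src=r7,r4 held:RD_PORT  <A:1 Mu:0 Ld:0 B:1 rd:1 wr:1>
#5 MEM src=r6 held:FU  <A:1 Mu:0 Ld:0 B:1 rd:1 wr:1>
#6 MEM src=r5 held:FU  <A:1 Mu:0 Ld:0 B:1 rd:1 wr:1>
#7 ALU src=r4,r5 held:RD_PORT  <A:1 Mu:0 Ld:0 B:1 rd:1 wr:1>

issued = [0, 1, 2, 3]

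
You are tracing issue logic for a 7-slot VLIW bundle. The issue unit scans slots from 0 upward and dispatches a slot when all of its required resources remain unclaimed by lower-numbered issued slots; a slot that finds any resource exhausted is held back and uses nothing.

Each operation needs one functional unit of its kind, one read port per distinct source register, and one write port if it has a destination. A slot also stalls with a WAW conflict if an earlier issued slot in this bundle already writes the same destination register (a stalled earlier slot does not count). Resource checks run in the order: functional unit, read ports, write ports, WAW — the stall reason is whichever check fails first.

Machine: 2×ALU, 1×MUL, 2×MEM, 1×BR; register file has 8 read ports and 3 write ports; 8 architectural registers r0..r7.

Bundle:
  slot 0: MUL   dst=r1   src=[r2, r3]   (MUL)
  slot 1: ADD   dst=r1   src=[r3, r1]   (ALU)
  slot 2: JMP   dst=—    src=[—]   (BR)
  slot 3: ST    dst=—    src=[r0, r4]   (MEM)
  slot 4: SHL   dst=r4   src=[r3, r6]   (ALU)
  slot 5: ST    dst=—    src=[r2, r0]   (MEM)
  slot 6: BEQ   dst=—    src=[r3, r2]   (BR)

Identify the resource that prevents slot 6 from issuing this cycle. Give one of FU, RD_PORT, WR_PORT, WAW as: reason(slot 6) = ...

#0 MUL src=r2,r3 dispatched  <A:2 Mu:0 Ld:2 B:1 rd:6 wr:2>
#1 ALU src=r3,r1 held:WAW  <A:2 Mu:0 Ld:2 B:1 rd:6 wr:2>
#2 BR src=- dispatched  <A:2 Mu:0 Ld:2 B:0 rd:6 wr:2>
#3 MEM src=r0,r4 dispatched  <A:2 Mu:0 Ld:1 B:0 rd:4 wr:2>
#4 ALU src=r3,r6 dispatched  <A:1 Mu:0 Ld:1 B:0 rd:2 wr:1>
#5 MEM src=r2,r0 dispatched  <A:1 Mu:0 Ld:0 B:0 rd:0 wr:1>
#6 BR src=r3,r2 held:FU  <A:1 Mu:0 Ld:0 B:0 rd:0 wr:1>

reason(slot 6) = FU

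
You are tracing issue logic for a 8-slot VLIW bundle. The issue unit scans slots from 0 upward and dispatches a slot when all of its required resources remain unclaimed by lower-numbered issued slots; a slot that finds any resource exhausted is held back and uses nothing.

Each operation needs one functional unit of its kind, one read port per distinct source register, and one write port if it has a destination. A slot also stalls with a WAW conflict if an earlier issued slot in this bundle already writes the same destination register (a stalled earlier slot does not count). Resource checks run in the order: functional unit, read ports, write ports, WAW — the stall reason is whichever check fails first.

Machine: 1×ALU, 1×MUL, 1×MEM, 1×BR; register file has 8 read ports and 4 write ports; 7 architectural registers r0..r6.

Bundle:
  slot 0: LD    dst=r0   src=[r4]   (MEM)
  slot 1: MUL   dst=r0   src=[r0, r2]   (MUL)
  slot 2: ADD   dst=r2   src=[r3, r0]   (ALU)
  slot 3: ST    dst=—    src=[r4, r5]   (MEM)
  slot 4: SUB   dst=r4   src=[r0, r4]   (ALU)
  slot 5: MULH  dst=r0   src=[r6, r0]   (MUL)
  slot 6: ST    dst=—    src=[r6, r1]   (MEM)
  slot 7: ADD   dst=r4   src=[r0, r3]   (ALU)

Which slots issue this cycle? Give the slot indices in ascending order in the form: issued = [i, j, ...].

(0) want 1×MEM +1rd +1wr — yes → AL1|MU1|ME0|BR1|rd7|wr3
(1) want 1×MUL +2rd +1wr — WAW → AL1|MU1|ME0|BR1|rd7|wr3
(2) want 1×ALU +2rd +1wr — yes → AL0|MU1|ME0|BR1|rd5|wr2
(3) want 1×MEM +2rd +0wr — FU → AL0|MU1|ME0|BR1|rd5|wr2
(4) want 1×ALU +2rd +1wr — FU → AL0|MU1|ME0|BR1|rd5|wr2
(5) want 1×MUL +2rd +1wr — WAW → AL0|MU1|ME0|BR1|rd5|wr2
(6) want 1×MEM +2rd +0wr — FU → AL0|MU1|ME0|BR1|rd5|wr2
(7) want 1×ALU +2rd +1wr — FU → AL0|MU1|ME0|BR1|rd5|wr2

issued = [0, 2]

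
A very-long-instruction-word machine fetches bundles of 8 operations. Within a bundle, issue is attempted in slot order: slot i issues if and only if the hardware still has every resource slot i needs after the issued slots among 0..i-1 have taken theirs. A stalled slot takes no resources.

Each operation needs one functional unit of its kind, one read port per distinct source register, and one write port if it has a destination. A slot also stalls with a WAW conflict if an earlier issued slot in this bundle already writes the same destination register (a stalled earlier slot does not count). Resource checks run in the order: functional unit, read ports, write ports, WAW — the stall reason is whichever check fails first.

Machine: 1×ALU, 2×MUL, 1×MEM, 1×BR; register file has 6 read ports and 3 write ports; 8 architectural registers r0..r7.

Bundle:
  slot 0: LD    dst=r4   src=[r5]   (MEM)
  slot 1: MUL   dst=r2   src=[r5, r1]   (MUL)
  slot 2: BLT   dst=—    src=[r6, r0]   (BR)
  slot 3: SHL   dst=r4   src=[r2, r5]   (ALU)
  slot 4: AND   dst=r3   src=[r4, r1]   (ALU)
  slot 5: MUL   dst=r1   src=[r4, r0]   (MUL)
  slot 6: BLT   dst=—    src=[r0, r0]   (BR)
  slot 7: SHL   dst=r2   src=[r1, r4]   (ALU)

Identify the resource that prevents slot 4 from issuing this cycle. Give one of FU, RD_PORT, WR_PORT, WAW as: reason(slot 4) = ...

  0. MEM→r4 ⇒ go  {1A/2Mu/0Ld/1B | 5r 2w}
  1. MUL→r2 ⇒ go  {1A/1Mu/0Ld/1B | 3r 1w}
  2. BR ⇒ go  {1A/1Mu/0Ld/0B | 1r 1w}
  3. ALU→r4 ⇒ no(RD_PORT)  {1A/1Mu/0Ld/0B | 1r 1w}
  4. ALU→r3 ⇒ no(RD_PORT)  {1A/1Mu/0Ld/0B | 1r 1w}
  5. MUL→r1 ⇒ no(RD_PORT)  {1A/1Mu/0Ld/0B | 1r 1w}
  6. BR ⇒ no(FU)  {1A/1Mu/0Ld/0B | 1r 1w}
  7. ALU→r2 ⇒ no(RD_PORT)  {1A/1Mu/0Ld/0B | 1r 1w}

reason(slot 4) = RD_PORT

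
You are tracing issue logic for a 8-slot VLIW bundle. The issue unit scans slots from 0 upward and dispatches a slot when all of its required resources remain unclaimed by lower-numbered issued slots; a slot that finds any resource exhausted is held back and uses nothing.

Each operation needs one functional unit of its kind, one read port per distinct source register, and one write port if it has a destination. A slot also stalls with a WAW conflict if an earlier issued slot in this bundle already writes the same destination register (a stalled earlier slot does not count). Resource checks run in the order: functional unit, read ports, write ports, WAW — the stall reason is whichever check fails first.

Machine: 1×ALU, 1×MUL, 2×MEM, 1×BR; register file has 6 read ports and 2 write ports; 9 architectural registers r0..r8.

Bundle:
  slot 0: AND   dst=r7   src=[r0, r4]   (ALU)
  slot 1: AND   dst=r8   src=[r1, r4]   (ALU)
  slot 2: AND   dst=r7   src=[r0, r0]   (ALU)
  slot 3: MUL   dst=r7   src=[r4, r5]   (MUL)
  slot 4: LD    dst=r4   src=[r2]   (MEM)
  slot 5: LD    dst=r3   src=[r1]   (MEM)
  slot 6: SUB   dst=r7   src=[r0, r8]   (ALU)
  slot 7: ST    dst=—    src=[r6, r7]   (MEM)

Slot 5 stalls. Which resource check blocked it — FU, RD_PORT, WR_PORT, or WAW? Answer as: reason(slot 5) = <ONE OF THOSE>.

reason(slot 5) = WR_PORT

(0) want 1×ALU +2rd +1wr — yes → AL0|MU1|ME2|BR1|rd4|wr1
(1) want 1×ALU +2rd +1wr — FU → AL0|MU1|ME2|BR1|rd4|wr1
(2) want 1×ALU +1rd +1wr — FU → AL0|MU1|ME2|BR1|rd4|wr1
(3) want 1×MUL +2rd +1wr — WAW → AL0|MU1|ME2|BR1|rd4|wr1
(4) want 1×MEM +1rd +1wr — yes → AL0|MU1|ME1|BR1|rd3|wr0
(5) want 1×MEM +1rd +1wr — WR_PORT → AL0|MU1|ME1|BR1|rd3|wr0
(6) want 1×ALU +2rd +1wr — FU → AL0|MU1|ME1|BR1|rd3|wr0
(7) want 1×MEM +2rd +0wr — yes → AL0|MU1|ME0|BR1|rd1|wr0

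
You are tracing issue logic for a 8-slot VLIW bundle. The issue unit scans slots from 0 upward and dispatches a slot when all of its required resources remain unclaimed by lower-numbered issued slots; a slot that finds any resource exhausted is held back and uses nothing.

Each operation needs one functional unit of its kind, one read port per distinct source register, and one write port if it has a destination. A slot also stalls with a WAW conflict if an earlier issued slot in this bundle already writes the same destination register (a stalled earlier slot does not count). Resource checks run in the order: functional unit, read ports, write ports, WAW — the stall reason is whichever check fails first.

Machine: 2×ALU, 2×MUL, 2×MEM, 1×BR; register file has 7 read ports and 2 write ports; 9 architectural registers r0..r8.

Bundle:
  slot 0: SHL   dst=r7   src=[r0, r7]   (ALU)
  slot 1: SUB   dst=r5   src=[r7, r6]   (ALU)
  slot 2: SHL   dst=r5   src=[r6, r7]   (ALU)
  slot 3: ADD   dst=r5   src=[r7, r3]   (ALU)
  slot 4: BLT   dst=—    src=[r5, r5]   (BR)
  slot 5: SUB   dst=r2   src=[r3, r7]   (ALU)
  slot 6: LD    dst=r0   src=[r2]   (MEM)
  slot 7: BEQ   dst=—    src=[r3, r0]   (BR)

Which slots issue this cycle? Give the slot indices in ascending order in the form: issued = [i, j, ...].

issued = [0, 1, 4]

[0] ALU needs rd=2 wr=1: ok; after: ALU=1 MUL=2 MEM=2 BR=1, R=5, W=1
[1] ALU needs rd=2 wr=1: ok; after: ALU=0 MUL=2 MEM=2 BR=1, R=3, W=0
[2] ALU needs rd=2 wr=1: FU; after: ALU=0 MUL=2 MEM=2 BR=1, R=3, W=0
[3] ALU needs rd=2 wr=1: FU; after: ALU=0 MUL=2 MEM=2 BR=1, R=3, W=0
[4] BR needs rd=1 wr=0: ok; after: ALU=0 MUL=2 MEM=2 BR=0, R=2, W=0
[5] ALU needs rd=2 wr=1: FU; after: ALU=0 MUL=2 MEM=2 BR=0, R=2, W=0
[6] MEM needs rd=1 wr=1: WR_PORT; after: ALU=0 MUL=2 MEM=2 BR=0, R=2, W=0
[7] BR needs rd=2 wr=0: FU; after: ALU=0 MUL=2 MEM=2 BR=0, R=2, W=0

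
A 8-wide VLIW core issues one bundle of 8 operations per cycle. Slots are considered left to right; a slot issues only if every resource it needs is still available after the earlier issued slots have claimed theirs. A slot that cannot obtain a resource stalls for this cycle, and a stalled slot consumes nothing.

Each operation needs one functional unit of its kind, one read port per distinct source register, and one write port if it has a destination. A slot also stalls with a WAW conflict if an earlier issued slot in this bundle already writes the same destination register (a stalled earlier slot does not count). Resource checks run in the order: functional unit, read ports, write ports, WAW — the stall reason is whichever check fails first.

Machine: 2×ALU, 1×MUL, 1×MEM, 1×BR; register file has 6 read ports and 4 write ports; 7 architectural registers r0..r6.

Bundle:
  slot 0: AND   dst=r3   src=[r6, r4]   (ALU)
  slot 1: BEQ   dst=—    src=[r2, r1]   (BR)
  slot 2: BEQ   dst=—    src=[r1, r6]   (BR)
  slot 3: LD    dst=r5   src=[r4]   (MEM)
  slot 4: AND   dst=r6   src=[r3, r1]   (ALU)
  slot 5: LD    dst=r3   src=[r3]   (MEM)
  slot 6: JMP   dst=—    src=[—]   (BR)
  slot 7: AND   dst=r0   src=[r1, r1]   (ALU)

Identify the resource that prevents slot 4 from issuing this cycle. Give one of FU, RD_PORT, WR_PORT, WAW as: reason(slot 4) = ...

[0] ALU needs rd=2 wr=1: ok; after: ALU=1 MUL=1 MEM=1 BR=1, R=4, W=3
[1] BR needs rd=2 wr=0: ok; after: ALU=1 MUL=1 MEM=1 BR=0, R=2, W=3
[2] BR needs rd=2 wr=0: FU; after: ALU=1 MUL=1 MEM=1 BR=0, R=2, W=3
[3] MEM needs rd=1 wr=1: ok; after: ALU=1 MUL=1 MEM=0 BR=0, R=1, W=2
[4] ALU needs rd=2 wr=1: RD_PORT; after: ALU=1 MUL=1 MEM=0 BR=0, R=1, W=2
[5] MEM needs rd=1 wr=1: FU; after: ALU=1 MUL=1 MEM=0 BR=0, R=1, W=2
[6] BR needs rd=0 wr=0: FU; after: ALU=1 MUL=1 MEM=0 BR=0, R=1, W=2
[7] ALU needs rd=1 wr=1: ok; after: ALU=0 MUL=1 MEM=0 BR=0, R=0, W=1

reason(slot 4) = RD_PORT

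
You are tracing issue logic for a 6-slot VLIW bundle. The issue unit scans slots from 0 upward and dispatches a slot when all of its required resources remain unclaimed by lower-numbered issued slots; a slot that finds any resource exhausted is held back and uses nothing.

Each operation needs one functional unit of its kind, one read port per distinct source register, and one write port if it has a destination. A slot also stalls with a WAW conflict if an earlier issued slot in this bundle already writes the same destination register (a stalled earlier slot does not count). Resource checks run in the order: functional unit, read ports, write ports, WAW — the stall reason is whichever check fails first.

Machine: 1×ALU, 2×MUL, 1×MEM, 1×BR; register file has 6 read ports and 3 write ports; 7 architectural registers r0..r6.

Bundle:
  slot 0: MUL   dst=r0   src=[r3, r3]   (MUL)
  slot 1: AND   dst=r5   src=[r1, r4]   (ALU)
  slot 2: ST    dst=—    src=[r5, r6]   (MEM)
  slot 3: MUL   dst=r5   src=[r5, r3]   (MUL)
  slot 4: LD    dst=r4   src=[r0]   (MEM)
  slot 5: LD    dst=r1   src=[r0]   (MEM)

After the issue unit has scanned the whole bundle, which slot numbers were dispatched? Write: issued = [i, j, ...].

slot 0 (MUL): ISSUE — free A1,Mu1,Ld1,B1 rp5 wp2
slot 1 (ALU): ISSUE — free A0,Mu1,Ld1,B1 rp3 wp1
slot 2 (MEM): ISSUE — free A0,Mu1,Ld0,B1 rp1 wp1
slot 3 (MUL): stall RD_PORT — free A0,Mu1,Ld0,B1 rp1 wp1
slot 4 (MEM): stall FU — free A0,Mu1,Ld0,B1 rp1 wp1
slot 5 (MEM): stall FU — free A0,Mu1,Ld0,B1 rp1 wp1

issued = [0, 1, 2]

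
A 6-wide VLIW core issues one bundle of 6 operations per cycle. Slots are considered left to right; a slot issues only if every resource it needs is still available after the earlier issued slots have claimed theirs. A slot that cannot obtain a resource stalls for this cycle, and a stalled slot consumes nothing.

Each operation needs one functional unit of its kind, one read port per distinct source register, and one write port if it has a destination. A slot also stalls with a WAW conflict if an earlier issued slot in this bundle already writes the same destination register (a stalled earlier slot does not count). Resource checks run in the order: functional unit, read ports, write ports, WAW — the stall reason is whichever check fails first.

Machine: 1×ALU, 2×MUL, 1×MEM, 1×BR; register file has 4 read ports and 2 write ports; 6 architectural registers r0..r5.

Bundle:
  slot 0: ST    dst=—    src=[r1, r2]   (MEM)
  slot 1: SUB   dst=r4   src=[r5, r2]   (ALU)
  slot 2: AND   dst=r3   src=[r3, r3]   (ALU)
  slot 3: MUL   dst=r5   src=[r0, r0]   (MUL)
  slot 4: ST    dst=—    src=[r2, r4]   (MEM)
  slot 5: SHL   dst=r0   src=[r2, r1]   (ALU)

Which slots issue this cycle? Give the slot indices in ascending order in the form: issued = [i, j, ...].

issued = [0, 1]

slot 0 (MEM): ISSUE — free A1,Mu2,Ld0,B1 rp2 wp2
slot 1 (ALU): ISSUE — free A0,Mu2,Ld0,B1 rp0 wp1
slot 2 (ALU): stall FU — free A0,Mu2,Ld0,B1 rp0 wp1
slot 3 (MUL): stall RD_PORT — free A0,Mu2,Ld0,B1 rp0 wp1
slot 4 (MEM): stall FU — free A0,Mu2,Ld0,B1 rp0 wp1
slot 5 (ALU): stall FU — free A0,Mu2,Ld0,B1 rp0 wp1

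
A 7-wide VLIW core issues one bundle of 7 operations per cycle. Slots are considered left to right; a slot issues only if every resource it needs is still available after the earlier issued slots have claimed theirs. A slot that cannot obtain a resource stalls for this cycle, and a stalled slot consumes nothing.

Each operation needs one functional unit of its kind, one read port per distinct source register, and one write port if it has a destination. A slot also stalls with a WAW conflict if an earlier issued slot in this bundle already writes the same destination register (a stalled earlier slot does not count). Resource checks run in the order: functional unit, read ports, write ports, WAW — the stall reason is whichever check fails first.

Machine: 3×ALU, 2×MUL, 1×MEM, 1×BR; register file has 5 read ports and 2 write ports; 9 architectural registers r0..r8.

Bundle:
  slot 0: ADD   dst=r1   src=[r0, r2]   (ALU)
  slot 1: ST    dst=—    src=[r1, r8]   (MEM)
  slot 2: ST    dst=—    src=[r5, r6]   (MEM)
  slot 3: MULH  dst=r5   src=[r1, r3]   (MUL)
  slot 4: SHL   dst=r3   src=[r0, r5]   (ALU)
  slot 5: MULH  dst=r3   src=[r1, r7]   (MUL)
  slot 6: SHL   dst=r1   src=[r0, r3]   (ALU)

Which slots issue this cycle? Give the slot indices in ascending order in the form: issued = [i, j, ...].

(0) want 1×ALU +2rd +1wr — yes → AL2|MU2|ME1|BR1|rd3|wr1
(1) want 1×MEM +2rd +0wr — yes → AL2|MU2|ME0|BR1|rd1|wr1
(2) want 1×MEM +2rd +0wr — FU → AL2|MU2|ME0|BR1|rd1|wr1
(3) want 1×MUL +2rd +1wr — RD_PORT → AL2|MU2|ME0|BR1|rd1|wr1
(4) want 1×ALU +2rd +1wr — RD_PORT → AL2|MU2|ME0|BR1|rd1|wr1
(5) want 1×MUL +2rd +1wr — RD_PORT → AL2|MU2|ME0|BR1|rd1|wr1
(6) want 1×ALU +2rd +1wr — RD_PORT → AL2|MU2|ME0|BR1|rd1|wr1

issued = [0, 1]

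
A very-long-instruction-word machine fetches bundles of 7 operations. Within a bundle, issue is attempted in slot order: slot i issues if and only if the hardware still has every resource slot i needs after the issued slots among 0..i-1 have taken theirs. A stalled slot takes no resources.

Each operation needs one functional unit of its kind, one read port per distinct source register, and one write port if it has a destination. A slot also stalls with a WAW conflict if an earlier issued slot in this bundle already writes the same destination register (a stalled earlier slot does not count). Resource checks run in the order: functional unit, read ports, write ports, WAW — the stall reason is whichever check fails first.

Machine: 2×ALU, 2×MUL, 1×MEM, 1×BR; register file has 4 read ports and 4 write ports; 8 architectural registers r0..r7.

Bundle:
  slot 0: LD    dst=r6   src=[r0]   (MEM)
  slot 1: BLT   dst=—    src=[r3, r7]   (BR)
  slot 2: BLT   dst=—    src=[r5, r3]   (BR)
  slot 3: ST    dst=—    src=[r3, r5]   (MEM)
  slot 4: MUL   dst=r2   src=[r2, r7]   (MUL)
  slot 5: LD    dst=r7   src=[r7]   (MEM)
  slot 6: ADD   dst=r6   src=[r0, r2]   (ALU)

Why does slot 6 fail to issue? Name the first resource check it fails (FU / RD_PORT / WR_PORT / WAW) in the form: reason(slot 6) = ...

reason(slot 6) = RD_PORT

  0. MEM→r6 ⇒ go  {2A/2Mu/0Ld/1B | 3r 3w}
  1. BR ⇒ go  {2A/2Mu/0Ld/0B | 1r 3w}
  2. BR ⇒ no(FU)  {2A/2Mu/0Ld/0B | 1r 3w}
  3. MEM ⇒ no(FU)  {2A/2Mu/0Ld/0B | 1r 3w}
  4. MUL→r2 ⇒ no(RD_PORT)  {2A/2Mu/0Ld/0B | 1r 3w}
  5. MEM→r7 ⇒ no(FU)  {2A/2Mu/0Ld/0B | 1r 3w}
  6. ALU→r6 ⇒ no(RD_PORT)  {2A/2Mu/0Ld/0B | 1r 3w}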